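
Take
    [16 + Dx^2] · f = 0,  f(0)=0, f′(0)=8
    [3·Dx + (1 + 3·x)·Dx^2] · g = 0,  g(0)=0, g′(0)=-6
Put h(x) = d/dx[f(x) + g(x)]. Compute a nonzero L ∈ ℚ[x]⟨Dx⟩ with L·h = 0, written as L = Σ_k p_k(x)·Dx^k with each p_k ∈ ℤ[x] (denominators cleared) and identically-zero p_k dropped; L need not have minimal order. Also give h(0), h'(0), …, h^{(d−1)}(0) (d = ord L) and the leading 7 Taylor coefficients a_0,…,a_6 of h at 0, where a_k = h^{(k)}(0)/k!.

f: a_k = 0, 8, 0, -64/3, 0, 256/15, 0, …
g: a_k = 0, -6, 9, -18, 81/2, -486/5, 243, …
Weyl lclm of L_f,L_g ⇒ L₀ (ord ≤ 4).
Derive L from L₀ (diff closure).
L = (1680 + 2304·x + 3456·x^2) + (272 + 1584·x + 3456·x^2 + 3456·x^3)·Dx + (105 + 144·x + 216·x^2)·Dx^2 + (17 + 99·x + 216·x^2 + 216·x^3)·Dx^3  (order 3).
h: a_k = 2, 18, -118, 162, -1202/3, 1458, -198878/45, …
ICs: h(0) = 2, h′(0) = 18, h′′(0) = -236.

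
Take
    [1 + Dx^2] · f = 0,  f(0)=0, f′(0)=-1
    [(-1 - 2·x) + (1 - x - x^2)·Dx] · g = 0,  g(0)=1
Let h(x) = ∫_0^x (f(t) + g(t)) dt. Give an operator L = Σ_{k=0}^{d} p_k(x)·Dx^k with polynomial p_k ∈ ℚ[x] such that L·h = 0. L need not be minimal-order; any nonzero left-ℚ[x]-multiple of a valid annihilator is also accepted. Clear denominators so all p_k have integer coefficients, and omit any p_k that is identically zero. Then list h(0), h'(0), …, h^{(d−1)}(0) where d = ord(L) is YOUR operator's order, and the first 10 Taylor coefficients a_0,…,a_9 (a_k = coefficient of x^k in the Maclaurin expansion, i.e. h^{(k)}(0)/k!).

f: a_k = 0, -1, 0, 1/6, 0, -1/120, 0, 1/5040, 0, -1/362880, …
g: a_k = 1, 1, 2, 3, 5, 8, 13, 21, 34, 55, …
Weyl lclm of L_f,L_g ⇒ L₀ (ord ≤ 3).
h=∫h₀ ⇒ L = L₀·Dx.
L = (-19 - 48·x - 31·x^2 - 24·x^3 - 5·x^4 - 2·x^5)·Dx + (5 - x - 4·x^2 - 7·x^3 - 6·x^4 - 3·x^5 - x^6)·Dx^2 + (-19 - 48·x - 31·x^2 - 24·x^3 - 5·x^4 - 2·x^5)·Dx^3 + (5 - x - 4·x^2 - 7·x^3 - 6·x^4 - 3·x^5 - x^6)·Dx^4  (order 4).
h: a_k = 0, 1, 0, 2/3, 19/24, 1, 959/720, 13/7, 105841/40320, 34/9, …
ICs: h(0) = 0, h′(0) = 1, h′′(0) = 0, h′′′(0) = 4.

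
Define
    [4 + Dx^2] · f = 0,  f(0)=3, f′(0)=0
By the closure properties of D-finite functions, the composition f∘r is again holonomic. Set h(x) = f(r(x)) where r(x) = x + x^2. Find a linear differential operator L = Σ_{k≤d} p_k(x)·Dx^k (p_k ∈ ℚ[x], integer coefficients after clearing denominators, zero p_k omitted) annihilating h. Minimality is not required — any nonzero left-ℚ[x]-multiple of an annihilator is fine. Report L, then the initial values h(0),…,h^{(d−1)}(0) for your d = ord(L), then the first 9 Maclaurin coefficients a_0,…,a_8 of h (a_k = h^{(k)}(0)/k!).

f: a_k = 3, 0, -6, 0, 2, 0, -4/15, 0, 2/105, …
Change of var in L_f (x↦r) gives L₀.
L = (4 + 24·x + 48·x^2 + 32·x^3) - 2·Dx + (1 + 2·x)·Dx^2  (order 2).
h: a_k = 3, 0, -6, -12, -4, 8, 176/15, 32/5, -208/105, …
ICs: h(0) = 3, h′(0) = 0.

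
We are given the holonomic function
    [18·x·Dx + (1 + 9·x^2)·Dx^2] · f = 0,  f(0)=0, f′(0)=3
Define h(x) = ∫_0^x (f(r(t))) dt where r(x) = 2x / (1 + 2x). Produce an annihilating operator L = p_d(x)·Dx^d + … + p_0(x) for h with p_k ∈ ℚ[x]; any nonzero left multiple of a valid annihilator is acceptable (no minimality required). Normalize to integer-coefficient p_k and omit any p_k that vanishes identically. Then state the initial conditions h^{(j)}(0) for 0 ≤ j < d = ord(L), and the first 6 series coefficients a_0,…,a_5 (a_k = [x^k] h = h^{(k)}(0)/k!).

L = (4 + 80·x)·Dx^2 + (1 + 4·x + 40·x^2)·Dx^3  (order 3).
h: a_k = 0, 0, 3, -4, -12, 384/5, …
ICs: h(0) = 0, h′(0) = 0, h′′(0) = 6.

f: a_k = 0, 3, 0, -9, 0, 243/5, …
Change of var in L_f (x↦r) gives L₀.
∫: right-multiply L₀ by Dx.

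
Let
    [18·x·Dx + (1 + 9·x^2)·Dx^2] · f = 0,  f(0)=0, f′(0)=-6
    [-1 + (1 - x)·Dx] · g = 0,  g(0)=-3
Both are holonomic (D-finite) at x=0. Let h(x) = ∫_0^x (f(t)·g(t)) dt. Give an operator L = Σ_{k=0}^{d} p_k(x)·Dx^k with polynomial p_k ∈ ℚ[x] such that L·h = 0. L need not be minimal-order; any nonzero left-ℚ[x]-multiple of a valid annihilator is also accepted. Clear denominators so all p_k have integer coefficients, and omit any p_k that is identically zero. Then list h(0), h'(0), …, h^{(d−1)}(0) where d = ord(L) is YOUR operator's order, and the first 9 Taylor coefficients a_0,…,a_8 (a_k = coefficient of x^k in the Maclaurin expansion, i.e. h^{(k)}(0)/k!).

f: a_k = 0, -6, 0, 18, 0, -486/5, 0, 4374/7, 0, …
g: a_k = -3, -3, -3, -3, -3, -3, -3, -3, -3, …
f·g: L₀ = L_f ⊗_s L_g, ord ≤ 2·1.
h=∫h₀ ⇒ L = L₀·Dx.
L = 18·x·Dx + (2 - 18·x + 36·x^2)·Dx^2 + (-1 + x - 9·x^2 + 9·x^3)·Dx^3  (order 3).
h: a_k = 0, 0, 9, 6, -9, -36/5, 213/5, 1278/35, -7083/35, …
ICs: h(0) = 0, h′(0) = 0, h′′(0) = 18.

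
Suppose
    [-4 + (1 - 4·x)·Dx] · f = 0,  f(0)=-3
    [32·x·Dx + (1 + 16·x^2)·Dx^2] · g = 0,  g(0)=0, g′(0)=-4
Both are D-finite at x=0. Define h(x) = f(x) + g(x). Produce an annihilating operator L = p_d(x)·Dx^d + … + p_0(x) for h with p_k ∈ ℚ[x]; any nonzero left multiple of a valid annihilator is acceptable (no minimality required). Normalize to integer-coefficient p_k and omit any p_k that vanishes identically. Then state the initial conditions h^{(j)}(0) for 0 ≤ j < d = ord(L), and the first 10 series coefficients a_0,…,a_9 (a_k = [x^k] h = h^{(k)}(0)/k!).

f: a_k = -3, -12, -48, -192, -768, -3072, -12288, -49152, -196608, -786432, …
g: a_k = 0, -4, 0, 64/3, 0, -1024/5, 0, 16384/7, 0, -262144/9, …
h₀=f+g: left-lcm gives L₀, ord ≤ 3.
L = (-32 + 512·x + 1536·x^2)·Dx + (16 - 32·x + 256·x^2 + 1536·x^3)·Dx^2 + (-1 + 256·x^4)·Dx^3  (order 3).
h: a_k = -3, -16, -48, -512/3, -768, -16384/5, -12288, -327680/7, -196608, -7340032/9, …
ICs: h(0) = -3, h′(0) = -16, h′′(0) = -96.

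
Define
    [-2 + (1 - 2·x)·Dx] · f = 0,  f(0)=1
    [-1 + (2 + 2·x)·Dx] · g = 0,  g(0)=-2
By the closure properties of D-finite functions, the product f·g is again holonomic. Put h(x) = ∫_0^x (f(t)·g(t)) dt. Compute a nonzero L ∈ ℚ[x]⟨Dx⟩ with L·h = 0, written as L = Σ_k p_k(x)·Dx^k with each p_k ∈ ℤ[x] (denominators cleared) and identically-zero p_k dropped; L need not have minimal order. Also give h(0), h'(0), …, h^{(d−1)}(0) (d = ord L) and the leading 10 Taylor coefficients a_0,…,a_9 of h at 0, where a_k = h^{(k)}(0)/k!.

f: a_k = 1, 2, 4, 8, 16, 32, 64, 128, 256, 512, …
g: a_k = -2, -1, 1/4, -1/8, 5/64, -7/128, 21/512, -33/1024, 429/16384, -715/32768, …
h₀=f·g: eliminate ⇒ L₀, order ≤ 1·1.
h=∫h₀ ⇒ L = L₀·Dx.
L = (5 + 2·x)·Dx + (-2 + 2·x + 4·x^2)·Dx^2  (order 2).
h: a_k = 0, -2, -5/2, -13/4, -157/32, -2507/320, -3345/256, -80259/3584, -321069/8192, -1141531/16384, …
ICs: h(0) = 0, h′(0) = -2.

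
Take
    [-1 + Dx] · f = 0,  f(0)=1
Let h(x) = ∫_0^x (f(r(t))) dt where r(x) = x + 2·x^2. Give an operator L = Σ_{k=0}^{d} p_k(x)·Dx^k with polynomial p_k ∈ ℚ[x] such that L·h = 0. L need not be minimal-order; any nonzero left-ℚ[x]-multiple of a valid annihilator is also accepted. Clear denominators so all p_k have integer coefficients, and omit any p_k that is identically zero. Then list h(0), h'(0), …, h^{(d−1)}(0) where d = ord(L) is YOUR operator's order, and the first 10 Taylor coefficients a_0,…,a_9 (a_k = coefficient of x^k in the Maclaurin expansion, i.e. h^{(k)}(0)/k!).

L = (-1 - 4·x)·Dx + Dx^2  (order 2).
h: a_k = 0, 1, 1/2, 5/6, 13/24, 73/120, 281/720, 1741/5040, 1697/8064, 57233/362880, …
ICs: h(0) = 0, h′(0) = 1.

f: a_k = 1, 1, 1/2, 1/6, 1/24, 1/120, 1/720, 1/5040, 1/40320, 1/362880, …
Change of var in L_f (x↦r) gives L₀.
h=∫₀ˣh₀: take L = L₀·Dx.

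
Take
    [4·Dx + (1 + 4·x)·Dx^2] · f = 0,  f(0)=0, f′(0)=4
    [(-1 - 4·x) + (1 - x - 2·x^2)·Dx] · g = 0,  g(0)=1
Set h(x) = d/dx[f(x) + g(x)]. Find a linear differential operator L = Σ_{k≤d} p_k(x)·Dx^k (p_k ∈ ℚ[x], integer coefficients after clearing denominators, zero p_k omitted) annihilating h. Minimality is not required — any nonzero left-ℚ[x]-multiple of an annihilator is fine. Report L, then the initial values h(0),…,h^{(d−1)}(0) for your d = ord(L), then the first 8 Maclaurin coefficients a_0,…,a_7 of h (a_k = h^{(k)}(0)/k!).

f: a_k = 0, 4, -8, 64/3, -64, 1024/5, -2048/3, 16384/7, …
g: a_k = 1, 1, 3, 5, 11, 21, 43, 85, …
L₀ := lclm(L_f,L_g); ord L₀ ≤ 2+1.
h₀' ⇒ L via d/dx closure of L₀.
L = (-156 - 624·x - 1440·x^2 - 768·x^3 - 768·x^4) + (1 - 160·x - 1064·x^2 - 1952·x^3 - 1600·x^4 - 1280·x^5)·Dx + (5 + 39·x + 66·x^2 - 80·x^3 - 240·x^4 - 384·x^5 - 256·x^6)·Dx^2  (order 2).
h: a_k = 5, -10, 79, -212, 1129, -3838, 16979, -64168, …
ICs: h(0) = 5, h′(0) = -10.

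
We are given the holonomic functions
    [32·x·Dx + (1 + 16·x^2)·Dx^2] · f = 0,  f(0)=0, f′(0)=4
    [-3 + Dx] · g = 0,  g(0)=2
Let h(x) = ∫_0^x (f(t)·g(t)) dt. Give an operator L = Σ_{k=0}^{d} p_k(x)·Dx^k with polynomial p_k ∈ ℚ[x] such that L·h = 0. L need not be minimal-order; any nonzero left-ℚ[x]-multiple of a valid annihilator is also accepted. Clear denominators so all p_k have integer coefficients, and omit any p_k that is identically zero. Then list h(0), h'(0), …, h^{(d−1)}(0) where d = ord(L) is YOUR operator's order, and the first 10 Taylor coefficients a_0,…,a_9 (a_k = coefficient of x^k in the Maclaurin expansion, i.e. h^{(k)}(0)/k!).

f: a_k = 0, 4, 0, -64/3, 0, 1024/5, 0, -16384/7, 0, 262144/9, …
g: a_k = 2, 6, 9, 9, 27/4, 81/20, 81/40, 243/280, 729/2240, 243/2240, …
f·g: L₀ = L_f ⊗_s L_g, ord ≤ 2·1.
Integrate: L := L₀·Dx.
L = (9 - 96·x + 144·x^2)·Dx + (-6 + 32·x - 96·x^2)·Dx^2 + (1 + 16·x^2)·Dx^3  (order 3).
h: a_k = 0, 0, 4, 8, -5/3, -92/5, 1223/30, 1053/7, -208169/560, -286607/210, …
ICs: h(0) = 0, h′(0) = 0, h′′(0) = 8.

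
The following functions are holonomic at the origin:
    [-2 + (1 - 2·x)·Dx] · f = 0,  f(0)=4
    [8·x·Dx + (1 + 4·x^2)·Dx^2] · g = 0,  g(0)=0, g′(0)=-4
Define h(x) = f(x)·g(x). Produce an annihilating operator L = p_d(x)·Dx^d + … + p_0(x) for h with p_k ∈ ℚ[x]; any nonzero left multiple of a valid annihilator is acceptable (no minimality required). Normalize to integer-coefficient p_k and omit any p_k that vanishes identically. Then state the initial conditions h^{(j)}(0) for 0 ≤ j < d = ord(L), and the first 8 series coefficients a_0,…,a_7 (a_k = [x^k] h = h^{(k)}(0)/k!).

f: a_k = 4, 8, 16, 32, 64, 128, 256, 512, …
g: a_k = 0, -4, 0, 16/3, 0, -64/5, 0, 256/7, …
f·g: L₀ = L_f ⊗_s L_g, ord ≤ 1·2.
L = 16·x + (4 - 8·x + 32·x^2)·Dx + (-1 + 2·x - 4·x^2 + 8·x^3)·Dx^2  (order 2).
h: a_k = 0, -16, -32, -128/3, -256/3, -3328/15, -6656/15, -77824/105, …
ICs: h(0) = 0, h′(0) = -16.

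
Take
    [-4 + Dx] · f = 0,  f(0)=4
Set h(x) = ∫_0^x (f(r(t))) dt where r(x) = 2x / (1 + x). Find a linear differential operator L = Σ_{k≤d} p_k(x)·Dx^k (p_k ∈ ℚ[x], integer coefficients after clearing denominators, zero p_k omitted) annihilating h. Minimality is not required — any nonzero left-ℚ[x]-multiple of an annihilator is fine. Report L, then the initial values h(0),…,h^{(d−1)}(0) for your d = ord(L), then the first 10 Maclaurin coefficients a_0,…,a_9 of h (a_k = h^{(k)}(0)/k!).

L = -8·Dx + (1 + 2·x + x^2)·Dx^2  (order 2).
h: a_k = 0, 4, 16, 32, 88/3, 32/15, -176/15, 736/315, 1612/315, -1504/315, …
ICs: h(0) = 0, h′(0) = 4.

f: a_k = 4, 16, 32, 128/3, 128/3, 512/15, 1024/45, 4096/315, 2048/315, 8192/2835, …
f∘r: x↦r, Dx↦Dx/r' in L_f ⇒ L₀.
h=∫₀ˣh₀: take L = L₀·Dx.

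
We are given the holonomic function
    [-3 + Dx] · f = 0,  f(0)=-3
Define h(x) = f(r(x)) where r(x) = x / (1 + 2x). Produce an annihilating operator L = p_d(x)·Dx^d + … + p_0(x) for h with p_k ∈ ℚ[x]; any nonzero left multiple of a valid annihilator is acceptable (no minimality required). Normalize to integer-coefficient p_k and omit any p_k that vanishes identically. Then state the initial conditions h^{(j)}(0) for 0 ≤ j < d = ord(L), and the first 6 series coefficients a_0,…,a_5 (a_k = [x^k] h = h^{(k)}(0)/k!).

f: a_k = -3, -9, -27/2, -27/2, -81/8, -243/40, …
Change of var in L_f (x↦r) gives L₀.
L = -3 + (1 + 4·x + 4·x^2)·Dx  (order 1).
h: a_k = -3, -9, 9/2, 9/2, -153/8, 1557/40, …
ICs: h(0) = -3.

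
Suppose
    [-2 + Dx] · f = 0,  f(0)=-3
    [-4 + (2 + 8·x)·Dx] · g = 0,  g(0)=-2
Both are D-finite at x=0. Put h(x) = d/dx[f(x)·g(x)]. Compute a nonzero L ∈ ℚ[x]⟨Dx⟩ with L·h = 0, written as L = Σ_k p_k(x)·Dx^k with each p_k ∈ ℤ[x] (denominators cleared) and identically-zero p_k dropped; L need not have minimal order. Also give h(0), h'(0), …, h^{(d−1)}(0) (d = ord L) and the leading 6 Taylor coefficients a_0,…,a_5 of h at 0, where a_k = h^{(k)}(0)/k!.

L = (2 + 16·x + 16·x^2) + (-1 - 6·x - 8·x^2)·Dx  (order 1).
h: a_k = 24, 48, 96, -64, 448, -7808/5, …
ICs: h(0) = 24.

f: a_k = -3, -6, -6, -4, -2, -4/5, …
g: a_k = -2, -4, 4, -8, 20, -56, …
Sym-product of L_f,L_g gives L₀ (≤ ord 1).
Derive L from L₀ (diff closure).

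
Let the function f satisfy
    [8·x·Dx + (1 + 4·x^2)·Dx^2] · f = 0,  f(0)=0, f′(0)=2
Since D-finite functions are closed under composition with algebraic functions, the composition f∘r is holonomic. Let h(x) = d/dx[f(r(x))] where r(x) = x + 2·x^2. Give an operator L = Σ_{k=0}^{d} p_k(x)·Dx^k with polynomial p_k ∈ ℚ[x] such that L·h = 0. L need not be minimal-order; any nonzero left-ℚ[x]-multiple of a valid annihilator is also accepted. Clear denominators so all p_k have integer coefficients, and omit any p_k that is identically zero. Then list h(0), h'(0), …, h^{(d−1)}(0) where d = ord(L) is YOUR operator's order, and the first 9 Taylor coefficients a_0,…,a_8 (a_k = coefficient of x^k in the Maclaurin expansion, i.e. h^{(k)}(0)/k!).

f: a_k = 0, 2, 0, -8/3, 0, 32/5, 0, -128/7, 0, …
Change of var in L_f (x↦r) gives L₀.
Differentiate: ansatz ord ≤ ord L₀ ⇒ L.
L = (-4 + 8·x + 64·x^2 + 192·x^3 + 192·x^4) + (1 + 4·x + 4·x^2 + 32·x^3 + 80·x^4 + 64·x^5)·Dx  (order 1).
h: a_k = 2, 8, -8, -64, -128, 256, 1664, 2048, -8704, …
ICs: h(0) = 2.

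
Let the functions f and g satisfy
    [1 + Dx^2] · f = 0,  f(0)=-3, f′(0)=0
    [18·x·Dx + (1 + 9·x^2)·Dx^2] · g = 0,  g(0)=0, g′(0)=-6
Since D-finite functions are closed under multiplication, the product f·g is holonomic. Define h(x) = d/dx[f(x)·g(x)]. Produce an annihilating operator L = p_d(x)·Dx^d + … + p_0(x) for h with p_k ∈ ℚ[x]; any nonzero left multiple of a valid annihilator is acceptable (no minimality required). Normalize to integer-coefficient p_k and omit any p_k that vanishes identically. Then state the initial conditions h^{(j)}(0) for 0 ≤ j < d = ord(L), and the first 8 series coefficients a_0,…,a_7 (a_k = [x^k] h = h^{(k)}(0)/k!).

f: a_k = -3, 0, 3/2, 0, -1/8, 0, 1/240, 0, …
g: a_k = 0, -6, 0, 18, 0, -486/5, 0, 4374/7, …
Sym-product of L_f,L_g gives L₀ (≤ ord 4).
Differentiate: ansatz ord ≤ ord L₀ ⇒ L.
L = (38998 + 738774·x^2 + 15162957·x^4 + 3032640·x^6 - 78732·x^8 - 1771470·x^10 + 531441·x^12) + (20772·x + 1033884·x^3 + 7902360·x^5 + 2624400·x^7 + 1180980·x^9 + 2125764·x^11)·Dx + (39368 + 755028·x^2 + 15369750·x^4 + 3887028·x^6 + 314928·x^8 - 1417176·x^10 + 1062882·x^12)·Dx^2 + (20772·x + 1033884·x^3 + 7902360·x^5 + 2624400·x^7 + 1180980·x^9 + 2125764·x^11)·Dx^3 + (370 + 16254·x^2 + 206793·x^4 + 854388·x^6 + 393660·x^8 + 354294·x^10 + 531441·x^12)·Dx^4  (order 4).
h: a_k = 18, 0, -189, 0, 6387/4, 0, -566341/40, 0, …
ICs: h(0) = 18, h′(0) = 0, h′′(0) = -378, h′′′(0) = 0.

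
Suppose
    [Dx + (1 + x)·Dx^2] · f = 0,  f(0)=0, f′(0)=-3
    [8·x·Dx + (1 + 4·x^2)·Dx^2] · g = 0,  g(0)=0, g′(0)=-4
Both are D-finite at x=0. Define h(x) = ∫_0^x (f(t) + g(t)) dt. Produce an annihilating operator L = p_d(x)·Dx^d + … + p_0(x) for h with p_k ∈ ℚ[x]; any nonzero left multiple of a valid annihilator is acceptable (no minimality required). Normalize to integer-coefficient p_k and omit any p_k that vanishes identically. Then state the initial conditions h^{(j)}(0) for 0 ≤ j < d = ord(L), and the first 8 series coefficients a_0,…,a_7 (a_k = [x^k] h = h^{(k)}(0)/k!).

L = (-8 - 24·x + 96·x^2 + 32·x^3)·Dx^2 + (-10 - 16·x + 72·x^2 + 192·x^3 + 64·x^4)·Dx^3 + (-1 + 7·x + 8·x^2 + 32·x^3 + 48·x^4 + 16·x^5)·Dx^4  (order 4).
h: a_k = 0, 0, -7/2, 1/2, 13/12, 3/20, -67/30, 1/14, …
ICs: h(0) = 0, h′(0) = 0, h′′(0) = -7, h′′′(0) = 3.

f: a_k = 0, -3, 3/2, -1, 3/4, -3/5, 1/2, -3/7, …
g: a_k = 0, -4, 0, 16/3, 0, -64/5, 0, 256/7, …
Sum ⇒ L₀ = lclm(L_f,L_g) in ℚ(x)⟨Dx⟩.
h=∫₀ˣh₀: take L = L₀·Dx.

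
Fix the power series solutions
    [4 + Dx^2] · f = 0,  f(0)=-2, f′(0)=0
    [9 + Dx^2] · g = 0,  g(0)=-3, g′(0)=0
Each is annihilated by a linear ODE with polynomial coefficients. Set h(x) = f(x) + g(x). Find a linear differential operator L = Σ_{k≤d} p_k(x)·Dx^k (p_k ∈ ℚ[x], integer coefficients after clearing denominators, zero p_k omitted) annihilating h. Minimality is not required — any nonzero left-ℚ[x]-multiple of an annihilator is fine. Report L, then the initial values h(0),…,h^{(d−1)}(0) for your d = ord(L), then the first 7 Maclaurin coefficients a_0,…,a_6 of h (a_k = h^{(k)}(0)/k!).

f: a_k = -2, 0, 4, 0, -4/3, 0, 8/45, …
g: a_k = -3, 0, 27/2, 0, -81/8, 0, 243/80, …
Weyl lclm of L_f,L_g ⇒ L₀ (ord ≤ 4).
L = 36 + 13·Dx^2 + Dx^4  (order 4).
h: a_k = -5, 0, 35/2, 0, -275/24, 0, 463/144, …
ICs: h(0) = -5, h′(0) = 0, h′′(0) = 35, h′′′(0) = 0.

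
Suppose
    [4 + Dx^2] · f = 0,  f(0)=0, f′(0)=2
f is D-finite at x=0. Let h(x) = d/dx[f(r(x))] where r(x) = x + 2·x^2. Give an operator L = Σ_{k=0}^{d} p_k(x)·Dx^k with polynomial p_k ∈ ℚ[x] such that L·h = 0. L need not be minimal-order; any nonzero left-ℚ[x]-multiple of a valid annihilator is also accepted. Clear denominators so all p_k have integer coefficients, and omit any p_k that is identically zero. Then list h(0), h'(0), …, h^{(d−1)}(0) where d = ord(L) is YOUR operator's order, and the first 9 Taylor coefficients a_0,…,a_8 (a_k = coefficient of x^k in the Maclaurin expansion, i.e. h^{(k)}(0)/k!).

f: a_k = 0, 2, 0, -4/3, 0, 4/15, 0, -8/315, 0, …
f∘r: x↦r, Dx↦Dx/r' in L_f ⇒ L₀.
Differentiate: ansatz ord ≤ ord L₀ ⇒ L.
L = (52 + 64·x + 384·x^2 + 1024·x^3 + 1024·x^4) + (-12 - 48·x)·Dx + (1 + 8·x + 16·x^2)·Dx^2  (order 2).
h: a_k = 2, 8, -4, -32, -236/3, -48, 3352/45, 7552/45, 54436/315, …
ICs: h(0) = 2, h′(0) = 8.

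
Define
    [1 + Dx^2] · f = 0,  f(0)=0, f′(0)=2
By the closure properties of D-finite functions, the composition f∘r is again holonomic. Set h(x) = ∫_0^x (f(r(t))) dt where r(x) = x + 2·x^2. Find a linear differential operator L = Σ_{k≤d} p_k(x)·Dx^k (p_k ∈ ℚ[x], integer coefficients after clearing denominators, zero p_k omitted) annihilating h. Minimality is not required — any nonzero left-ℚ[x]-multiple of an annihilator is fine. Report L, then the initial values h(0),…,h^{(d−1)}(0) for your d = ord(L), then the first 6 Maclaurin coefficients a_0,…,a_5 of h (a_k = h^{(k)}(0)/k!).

L = (1 + 12·x + 48·x^2 + 64·x^3)·Dx - 4·Dx^2 + (1 + 4·x)·Dx^3  (order 3).
h: a_k = 0, 0, 1, 4/3, -1/12, -2/5, …
ICs: h(0) = 0, h′(0) = 0, h′′(0) = 2.

f: a_k = 0, 2, 0, -1/3, 0, 1/60, …
f∘r: x↦r, Dx↦Dx/r' in L_f ⇒ L₀.
∫: right-multiply L₀ by Dx.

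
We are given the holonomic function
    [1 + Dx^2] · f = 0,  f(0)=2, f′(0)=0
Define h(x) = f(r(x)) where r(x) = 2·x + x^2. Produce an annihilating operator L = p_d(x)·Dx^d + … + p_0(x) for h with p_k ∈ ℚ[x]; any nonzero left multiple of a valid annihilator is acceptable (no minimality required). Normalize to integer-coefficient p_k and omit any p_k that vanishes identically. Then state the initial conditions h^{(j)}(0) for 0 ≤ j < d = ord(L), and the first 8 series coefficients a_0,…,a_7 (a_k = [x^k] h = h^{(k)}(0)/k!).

f: a_k = 2, 0, -1, 0, 1/12, 0, -1/360, 0, …
Change of var in L_f (x↦r) gives L₀.
L = (4 + 12·x + 12·x^2 + 4·x^3) - Dx + (1 + x)·Dx^2  (order 2).
h: a_k = 2, 0, -4, -4, 1/3, 8/3, 82/45, 2/15, …
ICs: h(0) = 2, h′(0) = 0.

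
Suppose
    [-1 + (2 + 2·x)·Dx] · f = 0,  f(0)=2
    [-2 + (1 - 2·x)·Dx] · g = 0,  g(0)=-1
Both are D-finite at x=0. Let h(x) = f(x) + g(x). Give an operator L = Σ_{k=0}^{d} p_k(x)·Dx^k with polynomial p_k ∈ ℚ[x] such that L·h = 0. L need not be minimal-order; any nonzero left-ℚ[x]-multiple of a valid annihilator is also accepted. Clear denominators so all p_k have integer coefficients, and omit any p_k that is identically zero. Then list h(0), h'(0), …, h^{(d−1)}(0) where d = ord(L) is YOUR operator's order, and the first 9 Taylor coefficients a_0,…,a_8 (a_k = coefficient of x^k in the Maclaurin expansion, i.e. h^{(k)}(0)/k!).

f: a_k = 2, 1, -1/4, 1/8, -5/64, 7/128, -21/512, 33/1024, -429/16384, …
g: a_k = -1, -2, -4, -8, -16, -32, -64, -128, -256, …
Sum ⇒ L₀ = lclm(L_f,L_g) in ℚ(x)⟨Dx⟩.
L = (6 + 4·x) + (-11 - 20·x - 12·x^2)·Dx + (2 + 2·x - 8·x^2 - 8·x^3)·Dx^2  (order 2).
h: a_k = 1, -1, -17/4, -63/8, -1029/64, -4089/128, -32789/512, -131039/1024, -4194733/16384, …
ICs: h(0) = 1, h′(0) = -1.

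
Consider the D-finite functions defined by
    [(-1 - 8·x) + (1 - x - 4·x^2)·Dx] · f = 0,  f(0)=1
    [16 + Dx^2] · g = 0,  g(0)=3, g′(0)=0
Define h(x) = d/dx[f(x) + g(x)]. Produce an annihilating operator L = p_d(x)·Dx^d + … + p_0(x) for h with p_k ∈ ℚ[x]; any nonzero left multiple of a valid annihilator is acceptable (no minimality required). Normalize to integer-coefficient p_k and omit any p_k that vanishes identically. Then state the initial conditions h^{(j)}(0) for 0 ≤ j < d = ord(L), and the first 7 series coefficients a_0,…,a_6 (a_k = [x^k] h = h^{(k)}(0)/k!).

L = (6848 + 35072·x + 150784·x^2 + 87040·x^3 + 204800·x^4 + 147456·x^5 + 196608·x^6) + (-560 - 4048·x + 5184·x^2 + 13952·x^3 + 2560·x^4 + 18432·x^5 + 57344·x^6 + 65536·x^7)·Dx + (428 + 2192·x + 9424·x^2 + 5440·x^3 + 12800·x^4 + 9216·x^5 + 12288·x^6)·Dx^2 + (-35 - 253·x + 324·x^2 + 872·x^3 + 160·x^4 + 1152·x^5 + 3584·x^6 + 4096·x^7)·Dx^3  (order 3).
h: a_k = 1, -38, 27, 244, 325, 4918/5, 3087, …
ICs: h(0) = 1, h′(0) = -38, h′′(0) = 54.

f: a_k = 1, 1, 5, 9, 29, 65, 181, …
g: a_k = 3, 0, -24, 0, 32, 0, -256/15, …
Sum ⇒ L₀ = lclm(L_f,L_g) in ℚ(x)⟨Dx⟩.
Differentiate: ansatz ord ≤ ord L₀ ⇒ L.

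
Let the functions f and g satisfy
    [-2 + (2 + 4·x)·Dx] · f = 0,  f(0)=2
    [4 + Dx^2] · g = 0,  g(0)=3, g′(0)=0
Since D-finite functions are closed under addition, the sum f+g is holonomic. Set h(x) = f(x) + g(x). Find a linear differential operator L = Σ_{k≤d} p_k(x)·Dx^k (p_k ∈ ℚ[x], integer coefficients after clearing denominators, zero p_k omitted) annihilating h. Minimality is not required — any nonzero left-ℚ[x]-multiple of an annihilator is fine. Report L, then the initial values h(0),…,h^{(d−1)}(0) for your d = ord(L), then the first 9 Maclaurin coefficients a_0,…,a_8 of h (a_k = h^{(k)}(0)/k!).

L = (-28 - 64·x - 64·x^2) + (12 + 88·x + 192·x^2 + 128·x^3)·Dx + (-7 - 16·x - 16·x^2)·Dx^2 + (3 + 22·x + 48·x^2 + 32·x^3)·Dx^3  (order 3).
h: a_k = 5, 2, -7, 1, 3/4, 7/4, -347/120, 33/8, -44917/6720, …
ICs: h(0) = 5, h′(0) = 2, h′′(0) = -14.

f: a_k = 2, 2, -1, 1, -5/4, 7/4, -21/8, 33/8, -429/64, …
g: a_k = 3, 0, -6, 0, 2, 0, -4/15, 0, 2/105, …
Weyl lclm of L_f,L_g ⇒ L₀ (ord ≤ 3).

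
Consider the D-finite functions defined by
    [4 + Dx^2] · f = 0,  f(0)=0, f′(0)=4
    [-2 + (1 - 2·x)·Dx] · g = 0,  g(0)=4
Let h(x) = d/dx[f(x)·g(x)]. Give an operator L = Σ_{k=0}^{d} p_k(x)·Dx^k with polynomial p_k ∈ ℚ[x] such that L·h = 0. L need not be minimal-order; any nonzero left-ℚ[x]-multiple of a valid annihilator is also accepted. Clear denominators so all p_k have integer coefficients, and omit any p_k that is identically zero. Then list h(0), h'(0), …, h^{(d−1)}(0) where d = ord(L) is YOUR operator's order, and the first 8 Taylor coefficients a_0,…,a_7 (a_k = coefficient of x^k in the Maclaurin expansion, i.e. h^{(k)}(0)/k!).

f: a_k = 0, 4, 0, -8/3, 0, 8/15, 0, -16/315, …
g: a_k = 4, 8, 16, 32, 64, 128, 256, 512, …
Product ⇒ symmetric product L₀, ord ≤ 2.
h=h₀': d/dx-closure on L₀ ⇒ L.
L = (-4 - 16·x + 16·x^2) + (-4 + 8·x)·Dx + (1 - 4·x + 4·x^2)·Dx^2  (order 2).
h: a_k = 16, 64, 160, 1280/3, 3232/3, 12928/5, 271424/45, 4342784/315, …
ICs: h(0) = 16, h′(0) = 64.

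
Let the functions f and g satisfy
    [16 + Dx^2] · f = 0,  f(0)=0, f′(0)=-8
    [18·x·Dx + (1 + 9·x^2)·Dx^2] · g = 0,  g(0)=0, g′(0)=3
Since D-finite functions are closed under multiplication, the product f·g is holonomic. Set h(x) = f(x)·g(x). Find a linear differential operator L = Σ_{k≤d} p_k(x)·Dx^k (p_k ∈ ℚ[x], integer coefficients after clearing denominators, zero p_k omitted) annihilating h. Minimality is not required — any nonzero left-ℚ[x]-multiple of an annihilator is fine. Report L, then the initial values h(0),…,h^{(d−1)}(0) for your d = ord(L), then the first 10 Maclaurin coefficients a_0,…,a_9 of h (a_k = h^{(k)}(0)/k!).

L = (20800 + 494784·x^2 + 2923776·x^4 + 11943936·x^6 + 26873856·x^8) + (19584·x + 342144·x^3 + 2239488·x^5 + 6718464·x^7)·Dx + (1700 + 42732·x^2 + 318816·x^4 + 1492992·x^6 + 3359232·x^8)·Dx^2 + (1224·x + 21384·x^3 + 139968·x^5 + 419904·x^7)·Dx^3 + (25 + 738·x^2 + 8505·x^4 + 46656·x^6 + 104976·x^8)·Dx^4  (order 4).
h: a_k = 0, 0, -24, 0, 136, 0, -632, 0, 11128/3, 0, …
ICs: h(0) = 0, h′(0) = 0, h′′(0) = -48, h′′′(0) = 0.

f: a_k = 0, -8, 0, 64/3, 0, -256/15, 0, 2048/315, 0, -4096/2835, …
g: a_k = 0, 3, 0, -9, 0, 243/5, 0, -2187/7, 0, 2187, …
Product ⇒ symmetric product L₀, ord ≤ 4.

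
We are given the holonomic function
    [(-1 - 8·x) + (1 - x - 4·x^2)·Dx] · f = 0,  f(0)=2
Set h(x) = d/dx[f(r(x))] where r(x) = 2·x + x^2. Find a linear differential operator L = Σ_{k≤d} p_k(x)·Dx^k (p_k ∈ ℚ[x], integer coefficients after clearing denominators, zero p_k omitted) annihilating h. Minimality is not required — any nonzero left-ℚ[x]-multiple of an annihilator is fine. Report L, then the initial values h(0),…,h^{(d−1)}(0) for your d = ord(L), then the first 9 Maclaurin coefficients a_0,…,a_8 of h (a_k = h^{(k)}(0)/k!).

f: a_k = 2, 2, 10, 18, 58, 130, 362, 882, 2330, …
L₀ from L_f via x↦r, Dx↦r'^{-1}Dx.
h=h₀': d/dx-closure on L₀ ⇒ L.
L = (21 + 150·x + 987·x^2 + 2192·x^3 + 2148·x^4 + 960·x^5 + 160·x^6) + (-1 - 15·x + 27·x^2 + 345·x^3 + 700·x^4 + 588·x^5 + 224·x^6 + 32·x^7)·Dx  (order 1).
h: a_k = 4, 84, 552, 4616, 30620, 209868, 1352848, 8670032, 54334260, …
ICs: h(0) = 4.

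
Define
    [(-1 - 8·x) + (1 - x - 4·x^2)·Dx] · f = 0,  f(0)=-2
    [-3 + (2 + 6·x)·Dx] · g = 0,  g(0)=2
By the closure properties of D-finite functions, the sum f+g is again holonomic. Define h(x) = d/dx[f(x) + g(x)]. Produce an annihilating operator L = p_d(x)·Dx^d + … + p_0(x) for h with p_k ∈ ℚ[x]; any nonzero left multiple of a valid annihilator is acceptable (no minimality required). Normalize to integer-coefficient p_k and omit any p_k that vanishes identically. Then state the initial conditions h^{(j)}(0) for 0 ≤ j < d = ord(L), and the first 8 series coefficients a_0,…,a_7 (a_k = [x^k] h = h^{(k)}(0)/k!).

L = (-594 - 4230·x - 12960·x^2 - 14400·x^3 - 17280·x^4) + (-189 - 3054·x - 16389·x^2 - 38544·x^3 - 55440·x^4 - 51840·x^5)·Dx + (46 + 350·x + 794·x^2 - 198·x^3 - 5376·x^4 - 13920·x^5 - 11520·x^6)·Dx^2  (order 2).
h: a_k = 1, -49/2, -351/8, -4117/16, -74695/128, -601959/256, -5816979/1024, -40989389/2048, …
ICs: h(0) = 1, h′(0) = -49/2.

f: a_k = -2, -2, -10, -18, -58, -130, -362, -882, …
g: a_k = 2, 3, -9/4, 27/8, -405/64, 1701/128, -15309/512, 72171/1024, …
h₀=f+g: left-lcm gives L₀, ord ≤ 2.
Derive L from L₀ (diff closure).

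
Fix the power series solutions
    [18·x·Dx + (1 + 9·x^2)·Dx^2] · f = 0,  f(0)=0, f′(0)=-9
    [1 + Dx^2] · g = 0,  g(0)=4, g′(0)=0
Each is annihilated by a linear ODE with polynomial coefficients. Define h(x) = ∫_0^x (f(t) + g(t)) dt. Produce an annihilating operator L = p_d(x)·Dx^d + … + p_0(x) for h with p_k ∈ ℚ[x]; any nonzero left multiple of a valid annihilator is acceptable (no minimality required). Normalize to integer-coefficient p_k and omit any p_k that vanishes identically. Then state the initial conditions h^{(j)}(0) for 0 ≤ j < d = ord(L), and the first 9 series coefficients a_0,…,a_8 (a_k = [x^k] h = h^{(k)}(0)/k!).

f: a_k = 0, -9, 0, 27, 0, -729/5, 0, 6561/7, 0, …
g: a_k = 4, 0, -2, 0, 1/6, 0, -1/180, 0, 1/10080, …
Weyl lclm of L_f,L_g ⇒ L₀ (ord ≤ 4).
Integrate: L := L₀·Dx.
L = (-1926·x + 17820·x^3 + 1458·x^5)·Dx^2 + (-17 + 351·x^2 + 4617·x^4 + 729·x^6)·Dx^3 + (-1926·x + 17820·x^3 + 1458·x^5)·Dx^4 + (-17 + 351·x^2 + 4617·x^4 + 729·x^6)·Dx^5  (order 5).
h: a_k = 0, 4, -9/2, -2/3, 27/4, 1/30, -243/10, -1/1260, 6561/56, …
ICs: h(0) = 0, h′(0) = 4, h′′(0) = -9, h′′′(0) = -4, h′′′′(0) = 162.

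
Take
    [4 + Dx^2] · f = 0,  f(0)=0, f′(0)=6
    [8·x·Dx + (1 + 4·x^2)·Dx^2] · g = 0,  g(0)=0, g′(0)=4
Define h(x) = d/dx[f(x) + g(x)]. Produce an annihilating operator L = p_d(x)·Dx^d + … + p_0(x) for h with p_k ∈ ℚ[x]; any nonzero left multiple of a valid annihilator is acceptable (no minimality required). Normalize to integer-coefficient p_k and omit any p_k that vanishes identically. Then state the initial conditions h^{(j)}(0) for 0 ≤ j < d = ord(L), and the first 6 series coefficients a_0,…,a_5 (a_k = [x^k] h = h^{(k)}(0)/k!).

f: a_k = 0, 6, 0, -4, 0, 4/5, …
g: a_k = 0, 4, 0, -16/3, 0, 64/5, …
f+g: L₀ = lclm(L_f,L_g), ord ≤ 2+2.
h=h₀': d/dx-closure on L₀ ⇒ L.
L = (-352·x + 1792·x^3 + 512·x^5) + (-4 + 112·x^2 + 576·x^4 + 256·x^6)·Dx + (-88·x + 448·x^3 + 128·x^5)·Dx^2 + (-1 + 28·x^2 + 144·x^4 + 64·x^6)·Dx^3  (order 3).
h: a_k = 10, 0, -28, 0, 68, 0, …
ICs: h(0) = 10, h′(0) = 0, h′′(0) = -56.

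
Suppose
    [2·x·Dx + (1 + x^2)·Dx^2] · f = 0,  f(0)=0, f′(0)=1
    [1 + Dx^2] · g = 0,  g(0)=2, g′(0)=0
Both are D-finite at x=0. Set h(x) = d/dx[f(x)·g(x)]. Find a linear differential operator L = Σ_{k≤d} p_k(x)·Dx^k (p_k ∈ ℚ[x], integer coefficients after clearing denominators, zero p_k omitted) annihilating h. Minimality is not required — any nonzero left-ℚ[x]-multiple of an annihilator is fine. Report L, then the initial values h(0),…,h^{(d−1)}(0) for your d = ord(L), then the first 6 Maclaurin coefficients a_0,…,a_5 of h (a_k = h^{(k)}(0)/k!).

f: a_k = 0, 1, 0, -1/3, 0, 1/5, …
g: a_k = 2, 0, -1, 0, 1/12, 0, …
L₀ := L_f ⊗_s L_g (sym. prod.), ord ≤ 4.
h₀' ⇒ L via d/dx closure of L₀.
L = (110 + 294·x^2 + 461·x^4 + 96·x^6 + 12·x^8 + 2·x^10 + x^12) + (68·x + 284·x^3 + 280·x^5 + 80·x^7 + 20·x^9 + 4·x^11)·Dx + (120 + 340·x^2 + 534·x^4 + 148·x^6 + 32·x^8 + 8·x^10 + 2·x^12)·Dx^2 + (68·x + 284·x^3 + 280·x^5 + 80·x^7 + 20·x^9 + 4·x^11)·Dx^3 + (10 + 46·x^2 + 73·x^4 + 52·x^6 + 20·x^8 + 6·x^10 + x^12)·Dx^4  (order 4).
h: a_k = 2, 0, -5, 0, 49/12, 0, …
ICs: h(0) = 2, h′(0) = 0, h′′(0) = -10, h′′′(0) = 0.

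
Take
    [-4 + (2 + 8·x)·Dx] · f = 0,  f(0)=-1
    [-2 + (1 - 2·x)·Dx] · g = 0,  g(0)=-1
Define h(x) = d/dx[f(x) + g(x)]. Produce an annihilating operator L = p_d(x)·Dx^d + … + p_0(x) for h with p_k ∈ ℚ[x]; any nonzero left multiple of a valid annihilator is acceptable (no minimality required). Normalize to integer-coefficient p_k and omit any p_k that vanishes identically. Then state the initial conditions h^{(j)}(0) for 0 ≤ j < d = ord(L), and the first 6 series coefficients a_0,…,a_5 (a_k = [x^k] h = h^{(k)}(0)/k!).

L = (-16 - 16·x) + (-2 - 40·x - 56·x^2)·Dx + (1 + 4·x - 4·x^2 - 16·x^3)·Dx^2  (order 2).
h: a_k = -4, -4, -36, -24, -300, 120, …
ICs: h(0) = -4, h′(0) = -4.

f: a_k = -1, -2, 2, -4, 10, -28, …
g: a_k = -1, -2, -4, -8, -16, -32, …
f+g: L₀ = lclm(L_f,L_g), ord ≤ 1+1.
Differentiate: ansatz ord ≤ ord L₀ ⇒ L.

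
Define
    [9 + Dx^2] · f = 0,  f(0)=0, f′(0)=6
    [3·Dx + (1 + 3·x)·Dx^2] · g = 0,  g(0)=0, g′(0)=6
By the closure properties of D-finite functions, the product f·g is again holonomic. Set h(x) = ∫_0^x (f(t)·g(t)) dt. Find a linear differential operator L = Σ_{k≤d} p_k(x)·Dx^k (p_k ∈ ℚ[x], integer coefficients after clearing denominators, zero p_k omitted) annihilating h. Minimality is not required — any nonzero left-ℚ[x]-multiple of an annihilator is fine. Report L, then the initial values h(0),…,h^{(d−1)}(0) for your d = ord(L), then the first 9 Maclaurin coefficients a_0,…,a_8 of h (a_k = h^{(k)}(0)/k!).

L = (-81 + 486·x + 4617·x^2 + 11664·x^3 + 8748·x^4)·Dx + (36 + 540·x + 1944·x^2 + 1944·x^3)·Dx^2 + (180·x + 1134·x^2 + 2592·x^3 + 1944·x^4)·Dx^3 + (4 + 60·x + 216·x^2 + 216·x^3)·Dx^4 + (1 + 14·x + 69·x^2 + 144·x^3 + 108·x^4)·Dx^5  (order 5).
h: a_k = 0, 0, 0, 12, -27/2, 54/5, -27, 891/14, -22599/160, …
ICs: h(0) = 0, h′(0) = 0, h′′(0) = 0, h′′′(0) = 72, h′′′′(0) = -324.

f: a_k = 0, 6, 0, -9, 0, 81/20, 0, -243/280, 0, …
g: a_k = 0, 6, -9, 18, -81/2, 486/5, -243, 4374/7, -6561/4, …
f·g: L₀ = L_f ⊗_s L_g, ord ≤ 2·2.
Integrate: L := L₀·Dx.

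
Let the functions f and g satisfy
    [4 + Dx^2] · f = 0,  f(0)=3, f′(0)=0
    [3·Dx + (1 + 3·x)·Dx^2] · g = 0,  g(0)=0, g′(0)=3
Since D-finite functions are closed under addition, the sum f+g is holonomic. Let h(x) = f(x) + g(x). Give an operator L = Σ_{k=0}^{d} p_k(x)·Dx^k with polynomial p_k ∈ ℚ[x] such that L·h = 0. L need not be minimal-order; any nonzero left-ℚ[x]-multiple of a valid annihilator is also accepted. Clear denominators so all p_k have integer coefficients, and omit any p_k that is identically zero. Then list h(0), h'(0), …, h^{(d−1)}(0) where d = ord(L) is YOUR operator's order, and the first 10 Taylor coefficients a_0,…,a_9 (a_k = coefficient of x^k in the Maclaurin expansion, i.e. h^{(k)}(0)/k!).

f: a_k = 3, 0, -6, 0, 2, 0, -4/15, 0, 2/105, 0, …
g: a_k = 0, 3, -9/2, 9, -81/4, 243/5, -243/2, 2187/7, -6561/8, 2187, …
Weyl lclm of L_f,L_g ⇒ L₀ (ord ≤ 4).
L = (348 + 144·x + 216·x^2)·Dx + (44 + 180·x + 216·x^2 + 216·x^3)·Dx^2 + (87 + 36·x + 54·x^2)·Dx^3 + (11 + 45·x + 54·x^2 + 54·x^3)·Dx^4  (order 4).
h: a_k = 3, 3, -21/2, 9, -73/4, 243/5, -3653/30, 2187/7, -688889/840, 2187, …
ICs: h(0) = 3, h′(0) = 3, h′′(0) = -21, h′′′(0) = 54.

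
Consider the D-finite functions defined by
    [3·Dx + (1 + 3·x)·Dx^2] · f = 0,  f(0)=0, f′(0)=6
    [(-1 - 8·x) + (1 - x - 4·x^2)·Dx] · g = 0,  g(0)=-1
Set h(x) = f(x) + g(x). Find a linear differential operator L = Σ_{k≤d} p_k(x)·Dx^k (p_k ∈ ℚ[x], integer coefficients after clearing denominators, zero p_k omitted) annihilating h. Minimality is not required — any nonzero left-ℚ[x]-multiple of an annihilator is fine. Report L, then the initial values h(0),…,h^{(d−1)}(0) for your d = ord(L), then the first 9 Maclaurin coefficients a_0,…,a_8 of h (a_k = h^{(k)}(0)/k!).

L = (-342 - 2178·x - 6624·x^2 - 6336·x^3 - 6912·x^4)·Dx + (-36 - 696·x - 4356·x^2 - 10176·x^3 - 12960·x^4 - 11520·x^5)·Dx^2 + (13 + 101·x + 191·x^2 - 225·x^3 - 1440·x^4 - 2928·x^5 - 2304·x^6)·Dx^3  (order 3).
h: a_k = -1, 5, -14, 9, -139/2, 161/5, -424, 1287/7, -11221/4, …
ICs: h(0) = -1, h′(0) = 5, h′′(0) = -28.

f: a_k = 0, 6, -9, 18, -81/2, 486/5, -243, 4374/7, -6561/4, …
g: a_k = -1, -1, -5, -9, -29, -65, -181, -441, -1165, …
L₀ := lclm(L_f,L_g); ord L₀ ≤ 2+1.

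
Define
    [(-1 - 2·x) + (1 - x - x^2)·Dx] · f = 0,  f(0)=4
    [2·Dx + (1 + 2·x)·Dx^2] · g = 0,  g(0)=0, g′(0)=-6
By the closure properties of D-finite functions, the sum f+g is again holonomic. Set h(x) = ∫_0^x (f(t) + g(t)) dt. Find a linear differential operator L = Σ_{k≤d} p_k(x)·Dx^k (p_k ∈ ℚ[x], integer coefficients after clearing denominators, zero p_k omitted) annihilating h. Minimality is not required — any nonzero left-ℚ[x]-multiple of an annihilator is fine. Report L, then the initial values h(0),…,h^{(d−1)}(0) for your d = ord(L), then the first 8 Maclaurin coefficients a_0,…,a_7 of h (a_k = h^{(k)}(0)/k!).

f: a_k = 4, 4, 8, 12, 20, 32, 52, 84, …
g: a_k = 0, -6, 6, -8, 12, -96/5, 32, -384/7, …
L₀ := lclm(L_f,L_g); ord L₀ ≤ 1+2.
h=∫h₀ ⇒ L = L₀·Dx.
L = (34 + 92·x + 116·x^2 + 48·x^3 + 24·x^4)·Dx^2 + (5 + 60·x + 170·x^2 + 180·x^3 + 100·x^4 + 40·x^5)·Dx^3 + (-3 - 11·x - 5·x^2 + 20·x^3 + 30·x^4 + 24·x^5 + 8·x^6)·Dx^4  (order 4).
h: a_k = 0, 4, -1, 14/3, 1, 32/5, 32/15, 12, …
ICs: h(0) = 0, h′(0) = 4, h′′(0) = -2, h′′′(0) = 28.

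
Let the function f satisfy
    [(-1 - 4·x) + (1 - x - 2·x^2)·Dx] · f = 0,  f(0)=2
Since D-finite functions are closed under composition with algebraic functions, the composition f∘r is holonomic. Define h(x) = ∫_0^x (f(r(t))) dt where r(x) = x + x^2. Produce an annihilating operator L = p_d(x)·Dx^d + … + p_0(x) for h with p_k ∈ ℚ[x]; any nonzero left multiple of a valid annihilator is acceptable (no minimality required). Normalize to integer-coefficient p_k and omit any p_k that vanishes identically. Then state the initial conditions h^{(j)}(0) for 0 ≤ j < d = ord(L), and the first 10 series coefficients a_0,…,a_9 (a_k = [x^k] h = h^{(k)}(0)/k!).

L = (1 + 6·x + 12·x^2 + 8·x^3)·Dx + (-1 + x + 3·x^2 + 4·x^3 + 2·x^4)·Dx^2  (order 2).
h: a_k = 0, 2, 1, 8/3, 11/2, 58/5, 80/3, 438/7, 597/4, 1088/3, …
ICs: h(0) = 0, h′(0) = 2.

f: a_k = 2, 2, 6, 10, 22, 42, 86, 170, 342, 682, …
h₀=f(r): pull back L_f along r ⇒ L₀.
h=∫₀ˣh₀: take L = L₀·Dx.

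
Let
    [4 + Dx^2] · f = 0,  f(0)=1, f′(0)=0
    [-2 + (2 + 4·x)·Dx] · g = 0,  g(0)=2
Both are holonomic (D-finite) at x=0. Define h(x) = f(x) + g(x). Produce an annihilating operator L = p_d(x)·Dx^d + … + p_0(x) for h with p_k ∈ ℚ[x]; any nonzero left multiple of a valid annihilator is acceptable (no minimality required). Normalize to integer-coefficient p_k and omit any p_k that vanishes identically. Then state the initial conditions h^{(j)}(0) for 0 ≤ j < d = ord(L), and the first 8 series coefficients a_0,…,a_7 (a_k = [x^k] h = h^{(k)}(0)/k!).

L = (-28 - 64·x - 64·x^2) + (12 + 88·x + 192·x^2 + 128·x^3)·Dx + (-7 - 16·x - 16·x^2)·Dx^2 + (3 + 22·x + 48·x^2 + 32·x^3)·Dx^3  (order 3).
h: a_k = 3, 2, -3, 1, -7/12, 7/4, -977/360, 33/8, …
ICs: h(0) = 3, h′(0) = 2, h′′(0) = -6.

f: a_k = 1, 0, -2, 0, 2/3, 0, -4/45, 0, …
g: a_k = 2, 2, -1, 1, -5/4, 7/4, -21/8, 33/8, …
L₀ := lclm(L_f,L_g); ord L₀ ≤ 2+1.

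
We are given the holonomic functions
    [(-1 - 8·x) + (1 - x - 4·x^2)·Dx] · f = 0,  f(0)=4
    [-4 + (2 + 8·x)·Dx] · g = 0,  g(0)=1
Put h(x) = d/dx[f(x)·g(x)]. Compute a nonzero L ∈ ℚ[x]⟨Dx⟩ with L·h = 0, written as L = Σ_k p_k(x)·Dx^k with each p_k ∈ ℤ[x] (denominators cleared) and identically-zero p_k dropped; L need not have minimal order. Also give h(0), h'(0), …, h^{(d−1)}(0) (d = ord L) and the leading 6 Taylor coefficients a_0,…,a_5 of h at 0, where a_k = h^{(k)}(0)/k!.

L = (10 + 156·x + 540·x^2 + 800·x^3 + 960·x^4) + (-3 - 19·x - 30·x^2 + 56·x^3 + 352·x^4 + 384·x^5)·Dx  (order 1).
h: a_k = 12, 40, 252, 496, 2860, 4392, …
ICs: h(0) = 12.

f: a_k = 4, 4, 20, 36, 116, 260, …
g: a_k = 1, 2, -2, 4, -10, 28, …
L₀ := L_f ⊗_s L_g (sym. prod.), ord ≤ 1.
Differentiate: ansatz ord ≤ ord L₀ ⇒ L.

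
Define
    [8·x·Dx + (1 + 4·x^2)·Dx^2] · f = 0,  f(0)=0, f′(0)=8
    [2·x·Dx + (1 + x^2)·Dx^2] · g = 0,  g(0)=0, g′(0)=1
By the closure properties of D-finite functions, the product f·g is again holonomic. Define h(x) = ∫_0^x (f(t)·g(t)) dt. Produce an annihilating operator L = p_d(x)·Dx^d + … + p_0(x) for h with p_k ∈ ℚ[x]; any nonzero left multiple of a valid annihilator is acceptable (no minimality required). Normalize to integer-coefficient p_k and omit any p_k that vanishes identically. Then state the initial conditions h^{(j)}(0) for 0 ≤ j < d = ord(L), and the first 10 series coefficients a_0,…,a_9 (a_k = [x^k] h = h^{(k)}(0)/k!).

f: a_k = 0, 8, 0, -32/3, 0, 128/5, 0, -512/7, 0, 2048/9, …
g: a_k = 0, 1, 0, -1/3, 0, 1/5, 0, -1/7, 0, 1/9, …
f·g: L₀ = L_f ⊗_s L_g, ord ≤ 2·2.
∫: right-multiply L₀ by Dx.
L = (-96·x - 800·x^3 - 1024·x^5 + 640·x^7 + 1536·x^9)·Dx^2 + (-20 - 412·x^2 - 1440·x^4 - 896·x^6 + 2240·x^8 + 2304·x^10)·Dx^3 + (-40·x - 280·x^3 - 480·x^5 + 272·x^7 + 1280·x^9 + 768·x^11)·Dx^4 + (-1 - 10·x^2 - 29·x^4 + 116·x^8 + 160·x^10 + 64·x^12)·Dx^5  (order 5).
h: a_k = 0, 0, 0, 8/3, 0, -8/3, 0, 1384/315, 0, -1784/189, …
ICs: h(0) = 0, h′(0) = 0, h′′(0) = 0, h′′′(0) = 16, h′′′′(0) = 0.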